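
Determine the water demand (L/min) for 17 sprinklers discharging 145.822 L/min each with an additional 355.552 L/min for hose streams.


Sprinkler demand = 17 * 145.822 = 2478.974 L/min
Total = 2478.974 + 355.552 = 2834.526 L/min

2834.526 L/min


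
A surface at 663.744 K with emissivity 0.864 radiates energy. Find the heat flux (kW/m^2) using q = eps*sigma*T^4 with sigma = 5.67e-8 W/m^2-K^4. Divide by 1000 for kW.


T^4 = 1.9409e+11
q = 0.864 * 5.67e-8 * 1.9409e+11 / 1000 = 9.5082 kW/m^2

9.5082 kW/m^2


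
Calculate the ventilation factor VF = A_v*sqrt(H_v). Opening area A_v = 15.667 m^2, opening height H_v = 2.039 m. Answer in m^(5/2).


sqrt(H_v) = 1.4279
VF = 15.667 * 1.4279 = 22.371 m^(5/2)

22.371 m^(5/2)


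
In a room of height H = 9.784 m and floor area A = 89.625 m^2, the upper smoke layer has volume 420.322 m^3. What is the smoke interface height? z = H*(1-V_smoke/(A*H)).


V/(A*H) = 0.47933
1 - 0.47933 = 0.52067
z = 9.784 * 0.52067 = 5.0942 m

5.0942 m


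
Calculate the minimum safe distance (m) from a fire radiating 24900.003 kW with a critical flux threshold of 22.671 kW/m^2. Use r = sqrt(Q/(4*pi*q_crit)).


4*pi*q_crit = 284.89
Q/(4*pi*q_crit) = 87.401
r = sqrt(87.401) = 9.3489 m

9.3489 m


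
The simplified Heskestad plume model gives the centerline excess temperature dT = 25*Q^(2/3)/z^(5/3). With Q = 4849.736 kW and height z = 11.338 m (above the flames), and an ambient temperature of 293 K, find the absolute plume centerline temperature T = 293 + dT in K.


Q^(2/3) = 286.51
z^(5/3) = 57.222
dT = 25 * 286.51 / 57.222 = 125.18 K
T = 293 + 125.18 = 418.18 K

418.18 K


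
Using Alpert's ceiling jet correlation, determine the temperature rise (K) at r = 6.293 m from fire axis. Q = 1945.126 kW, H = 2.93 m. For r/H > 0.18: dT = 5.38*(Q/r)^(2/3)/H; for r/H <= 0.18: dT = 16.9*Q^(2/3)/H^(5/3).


r/H = 6.293 / 2.93 = 2.1478
r/H > 0.18, so dT = 5.38*(Q/r)^(2/3)/H
Q/r = 309.09
(Q/r)^(2/3) = 45.715
dT = 5.38 * 45.715 / 2.93 = 83.941 K

83.941 K


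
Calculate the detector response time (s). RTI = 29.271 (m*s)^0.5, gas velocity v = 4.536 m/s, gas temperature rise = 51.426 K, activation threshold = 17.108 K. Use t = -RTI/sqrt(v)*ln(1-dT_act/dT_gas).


dT_act/dT_gas = 0.33267
ln(1 - 0.33267) = -0.40447
t = -29.271 / sqrt(4.536) * -0.40447 = 5.5589 s

5.5589 s


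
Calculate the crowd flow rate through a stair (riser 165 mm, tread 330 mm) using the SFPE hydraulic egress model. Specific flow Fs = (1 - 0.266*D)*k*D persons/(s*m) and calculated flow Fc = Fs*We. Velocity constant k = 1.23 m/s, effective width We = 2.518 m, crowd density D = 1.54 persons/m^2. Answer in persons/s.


1 - 0.266*D = 1 - 0.266*1.54 = 0.59036
Fs = 0.59036 * 1.23 * 1.54 = 1.1183 persons/(s*m)
Fc = 1.1183 * 2.518 = 2.8158 persons/s

2.8158 persons/s


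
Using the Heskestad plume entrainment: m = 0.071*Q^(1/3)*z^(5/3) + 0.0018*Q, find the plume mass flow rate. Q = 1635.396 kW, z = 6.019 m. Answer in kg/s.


Q^(1/3) = 11.782
z^(5/3) = 19.916
First term = 0.071 * 11.782 * 19.916 = 16.660
Second term = 0.0018 * 1635.396 = 2.9437
m = 19.604 kg/s

19.604 kg/s


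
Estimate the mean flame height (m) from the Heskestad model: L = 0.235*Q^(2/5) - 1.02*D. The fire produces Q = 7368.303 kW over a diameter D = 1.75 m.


Q^(2/5) = 35.233
0.235 * Q^(2/5) = 8.2797
1.02 * D = 1.785
L = 6.4947 m

6.4947 m


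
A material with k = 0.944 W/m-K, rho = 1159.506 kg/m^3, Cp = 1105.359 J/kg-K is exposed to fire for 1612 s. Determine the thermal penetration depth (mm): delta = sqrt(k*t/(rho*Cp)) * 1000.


alpha = 0.944 / (1159.506 * 1105.359) = 7.3654e-07 m^2/s
alpha * t = 0.0011873
delta = sqrt(0.0011873) * 1000 = 34.457 mm

34.457 mm


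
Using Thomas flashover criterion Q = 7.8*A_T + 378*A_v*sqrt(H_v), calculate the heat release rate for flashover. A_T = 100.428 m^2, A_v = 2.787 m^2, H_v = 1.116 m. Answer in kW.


7.8*A_T = 783.34
sqrt(H_v) = 1.0564
378*A_v*sqrt(H_v) = 1112.9
Q = 783.34 + 1112.9 = 1896.3 kW

1896.3 kW


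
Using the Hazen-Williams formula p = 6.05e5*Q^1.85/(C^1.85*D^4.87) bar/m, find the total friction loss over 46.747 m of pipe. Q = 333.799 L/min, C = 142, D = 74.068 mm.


Q^1.85 = 46607
C^1.85 = 9588.1
D^4.87 = 1.2738e+09
p/m = 0.0023087 bar/m
p_total = 0.0023087 * 46.747 = 0.10792 bar

0.10792 bar


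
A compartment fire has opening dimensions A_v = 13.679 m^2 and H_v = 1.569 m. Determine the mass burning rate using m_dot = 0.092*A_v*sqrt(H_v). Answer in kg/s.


sqrt(H_v) = 1.2526
m_dot = 0.092 * 13.679 * 1.2526 = 1.5764 kg/s

1.5764 kg/s


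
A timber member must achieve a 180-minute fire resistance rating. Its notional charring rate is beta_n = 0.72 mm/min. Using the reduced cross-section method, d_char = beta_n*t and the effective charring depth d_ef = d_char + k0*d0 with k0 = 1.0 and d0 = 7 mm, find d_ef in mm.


d_char = 0.72 * 180 = 129.6 mm
d_ef = 129.6 + 1.0*7 = 136.6 mm

136.6 mm


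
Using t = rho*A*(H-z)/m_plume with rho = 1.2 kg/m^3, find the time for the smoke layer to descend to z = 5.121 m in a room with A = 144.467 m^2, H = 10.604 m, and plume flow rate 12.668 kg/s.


H - z = 5.483 m
t = 1.2 * 144.467 * 5.483 / 12.668 = 75.034 s

75.034 s


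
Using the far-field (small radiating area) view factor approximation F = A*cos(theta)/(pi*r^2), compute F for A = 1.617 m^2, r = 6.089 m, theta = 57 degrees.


cos(57 deg) = 0.54464
pi*r^2 = 116.48
F = 1.617 * 0.54464 / 116.48 = 0.0075610

0.0075610


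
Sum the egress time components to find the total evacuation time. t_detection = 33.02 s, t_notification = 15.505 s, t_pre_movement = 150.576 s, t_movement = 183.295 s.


Total = 33.02 + 15.505 + 150.576 + 183.295 = 382.396 s

382.396 s


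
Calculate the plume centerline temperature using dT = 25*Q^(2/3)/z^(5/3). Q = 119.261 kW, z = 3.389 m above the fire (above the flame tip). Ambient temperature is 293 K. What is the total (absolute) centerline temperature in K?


Q^(2/3) = 24.229
z^(5/3) = 7.6463
dT = 25 * 24.229 / 7.6463 = 79.217 K
T = 293 + 79.217 = 372.22 K

372.22 K


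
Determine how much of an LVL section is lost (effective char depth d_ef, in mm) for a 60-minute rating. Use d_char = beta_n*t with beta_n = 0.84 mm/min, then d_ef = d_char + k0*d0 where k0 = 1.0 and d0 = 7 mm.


d_char = 0.84 * 60 = 50.4 mm
d_ef = 50.4 + 1.0*7 = 57.4 mm

57.4 mm


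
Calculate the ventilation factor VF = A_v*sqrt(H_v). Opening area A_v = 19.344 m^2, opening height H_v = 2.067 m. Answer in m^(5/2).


sqrt(H_v) = 1.4377
VF = 19.344 * 1.4377 = 27.811 m^(5/2)

27.811 m^(5/2)


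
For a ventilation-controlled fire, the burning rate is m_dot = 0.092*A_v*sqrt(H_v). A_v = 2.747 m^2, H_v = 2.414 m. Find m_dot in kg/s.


sqrt(H_v) = 1.5537
m_dot = 0.092 * 2.747 * 1.5537 = 0.39266 kg/s

0.39266 kg/s


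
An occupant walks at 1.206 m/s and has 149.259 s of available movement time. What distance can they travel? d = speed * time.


d = 1.206 * 149.259 = 180.01 m

180.01 m


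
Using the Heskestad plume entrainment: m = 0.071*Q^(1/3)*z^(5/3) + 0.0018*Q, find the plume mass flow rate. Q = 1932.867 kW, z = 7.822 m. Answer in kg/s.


Q^(1/3) = 12.457
z^(5/3) = 30.822
First term = 0.071 * 12.457 * 30.822 = 27.260
Second term = 0.0018 * 1932.867 = 3.4792
m = 30.739 kg/s

30.739 kg/s


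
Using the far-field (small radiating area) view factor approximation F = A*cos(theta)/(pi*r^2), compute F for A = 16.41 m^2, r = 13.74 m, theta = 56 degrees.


cos(56 deg) = 0.55919
pi*r^2 = 593.09
F = 16.41 * 0.55919 / 593.09 = 0.015472

0.015472


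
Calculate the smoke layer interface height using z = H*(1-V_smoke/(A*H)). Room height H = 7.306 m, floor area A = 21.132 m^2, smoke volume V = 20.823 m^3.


V/(A*H) = 0.13487
1 - 0.13487 = 0.86513
z = 7.306 * 0.86513 = 6.3206 m

6.3206 m


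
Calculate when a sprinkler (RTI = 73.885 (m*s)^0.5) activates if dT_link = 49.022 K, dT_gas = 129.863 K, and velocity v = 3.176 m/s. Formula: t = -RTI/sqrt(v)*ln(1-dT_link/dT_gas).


dT_link/dT_gas = 0.37749
ln(1 - 0.37749) = -0.47400
t = -73.885 / sqrt(3.176) * -0.47400 = 19.651 s

19.651 s


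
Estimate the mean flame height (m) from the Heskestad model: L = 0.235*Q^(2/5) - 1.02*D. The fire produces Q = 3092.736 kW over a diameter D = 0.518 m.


Q^(2/5) = 24.896
0.235 * Q^(2/5) = 5.8507
1.02 * D = 0.52836
L = 5.3223 m

5.3223 m


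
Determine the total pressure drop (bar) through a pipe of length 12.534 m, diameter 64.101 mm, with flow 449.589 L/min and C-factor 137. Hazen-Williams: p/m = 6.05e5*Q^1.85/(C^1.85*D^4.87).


Q^1.85 = 80855
C^1.85 = 8972.9
D^4.87 = 6.3013e+08
p/m = 0.0086517 bar/m
p_total = 0.0086517 * 12.534 = 0.10844 bar

0.10844 bar


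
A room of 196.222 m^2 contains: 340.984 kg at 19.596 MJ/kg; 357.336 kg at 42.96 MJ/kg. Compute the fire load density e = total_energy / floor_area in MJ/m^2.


Total energy = 340.984*19.596 + 357.336*42.96
= 6681.922 + 15351.15
= 22033.08 MJ
e = 22033.08 / 196.222 = 112.29 MJ/m^2

112.29 MJ/m^2


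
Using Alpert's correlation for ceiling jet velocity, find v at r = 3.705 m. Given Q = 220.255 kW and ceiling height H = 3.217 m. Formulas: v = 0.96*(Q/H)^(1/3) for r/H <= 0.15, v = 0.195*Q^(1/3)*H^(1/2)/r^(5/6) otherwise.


r/H = 3.705 / 3.217 = 1.1517
r/H > 0.15, so v = 0.195*Q^(1/3)*H^(1/2)/r^(5/6)
Q^(1/3) = 6.0391
H^(1/2) = 1.7936
r^(5/6) = 2.9784
v = 0.195 * 6.0391 * 1.7936 / 2.9784 = 0.70916 m/s

0.70916 m/s


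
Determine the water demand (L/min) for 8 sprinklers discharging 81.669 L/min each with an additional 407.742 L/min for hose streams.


Sprinkler demand = 8 * 81.669 = 653.352 L/min
Total = 653.352 + 407.742 = 1061.094 L/min

1061.094 L/min


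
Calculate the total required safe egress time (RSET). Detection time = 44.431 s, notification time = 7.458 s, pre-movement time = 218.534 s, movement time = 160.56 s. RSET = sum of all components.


Total = 44.431 + 7.458 + 218.534 + 160.56 = 430.983 s

430.983 s


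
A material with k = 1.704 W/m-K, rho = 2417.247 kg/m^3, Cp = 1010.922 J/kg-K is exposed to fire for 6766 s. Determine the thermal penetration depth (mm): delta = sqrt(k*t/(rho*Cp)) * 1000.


alpha = 1.704 / (2417.247 * 1010.922) = 6.9732e-07 m^2/s
alpha * t = 0.0047181
delta = sqrt(0.0047181) * 1000 = 68.688 mm

68.688 mm


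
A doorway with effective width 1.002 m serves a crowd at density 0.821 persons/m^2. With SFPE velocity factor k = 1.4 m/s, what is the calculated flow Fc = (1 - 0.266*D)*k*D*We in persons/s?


1 - 0.266*D = 1 - 0.266*0.821 = 0.78161
Fs = 0.78161 * 1.4 * 0.821 = 0.89839 persons/(s*m)
Fc = 0.89839 * 1.002 = 0.90018 persons/s

0.90018 persons/s


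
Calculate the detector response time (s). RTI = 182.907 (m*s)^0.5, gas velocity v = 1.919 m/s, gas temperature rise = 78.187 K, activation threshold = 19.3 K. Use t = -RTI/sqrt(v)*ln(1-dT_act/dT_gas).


dT_act/dT_gas = 0.24684
ln(1 - 0.24684) = -0.28348
t = -182.907 / sqrt(1.919) * -0.28348 = 37.430 s

37.430 s


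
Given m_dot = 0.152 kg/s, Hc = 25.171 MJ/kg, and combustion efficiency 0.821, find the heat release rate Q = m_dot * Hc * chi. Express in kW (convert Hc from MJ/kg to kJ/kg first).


Hc = 25.171 MJ/kg = 25.171 * 1000 kJ/kg = 25171 kJ/kg
Q = 0.152 kg/s * 25171 kJ/kg * 0.821 = 3141.1 kW

3141.1 kW


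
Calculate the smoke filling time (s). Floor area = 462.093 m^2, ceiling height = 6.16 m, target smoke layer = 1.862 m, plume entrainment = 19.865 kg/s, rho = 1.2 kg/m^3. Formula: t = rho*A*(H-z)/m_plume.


H - z = 4.298 m
t = 1.2 * 462.093 * 4.298 / 19.865 = 119.97 s

119.97 s


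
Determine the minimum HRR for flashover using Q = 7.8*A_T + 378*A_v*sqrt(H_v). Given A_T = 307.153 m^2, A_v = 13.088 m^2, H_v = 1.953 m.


7.8*A_T = 2395.8
sqrt(H_v) = 1.3975
378*A_v*sqrt(H_v) = 6913.8
Q = 2395.8 + 6913.8 = 9309.6 kW

9309.6 kW


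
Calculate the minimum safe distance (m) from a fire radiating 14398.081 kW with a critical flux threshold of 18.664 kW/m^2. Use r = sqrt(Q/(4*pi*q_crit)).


4*pi*q_crit = 234.54
Q/(4*pi*q_crit) = 61.389
r = sqrt(61.389) = 7.8351 m

7.8351 m


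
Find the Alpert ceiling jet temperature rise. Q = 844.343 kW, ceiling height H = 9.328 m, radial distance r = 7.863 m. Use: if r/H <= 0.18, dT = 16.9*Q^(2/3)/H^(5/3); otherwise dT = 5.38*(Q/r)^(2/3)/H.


r/H = 7.863 / 9.328 = 0.84295
r/H > 0.18, so dT = 5.38*(Q/r)^(2/3)/H
Q/r = 107.38
(Q/r)^(2/3) = 22.592
dT = 5.38 * 22.592 / 9.328 = 13.030 K

13.030 K


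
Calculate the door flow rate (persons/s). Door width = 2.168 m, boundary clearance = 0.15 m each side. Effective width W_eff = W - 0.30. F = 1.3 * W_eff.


W_eff = 2.168 - 0.30 = 1.868 m
F = 1.3 * 1.868 = 2.4284 persons/s

2.4284 persons/s


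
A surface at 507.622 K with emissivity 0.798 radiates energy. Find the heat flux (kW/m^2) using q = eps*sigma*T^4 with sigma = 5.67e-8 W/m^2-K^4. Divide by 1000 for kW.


T^4 = 6.6399e+10
q = 0.798 * 5.67e-8 * 6.6399e+10 / 1000 = 3.0043 kW/m^2

3.0043 kW/m^2


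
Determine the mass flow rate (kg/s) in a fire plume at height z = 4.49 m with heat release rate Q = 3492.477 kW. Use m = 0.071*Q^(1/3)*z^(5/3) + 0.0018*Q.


Q^(1/3) = 15.172
z^(5/3) = 12.220
First term = 0.071 * 15.172 * 12.220 = 13.164
Second term = 0.0018 * 3492.477 = 6.2865
m = 19.450 kg/s

19.450 kg/s


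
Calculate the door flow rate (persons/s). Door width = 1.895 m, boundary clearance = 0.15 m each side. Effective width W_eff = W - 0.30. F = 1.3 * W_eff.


W_eff = 1.895 - 0.30 = 1.595 m
F = 1.3 * 1.595 = 2.0735 persons/s

2.0735 persons/s


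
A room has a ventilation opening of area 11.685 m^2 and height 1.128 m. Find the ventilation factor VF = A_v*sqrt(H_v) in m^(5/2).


sqrt(H_v) = 1.0621
VF = 11.685 * 1.0621 = 12.410 m^(5/2)

12.410 m^(5/2)


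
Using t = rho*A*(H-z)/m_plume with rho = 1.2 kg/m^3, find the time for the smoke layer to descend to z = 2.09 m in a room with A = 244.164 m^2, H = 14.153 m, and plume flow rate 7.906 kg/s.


H - z = 12.063 m
t = 1.2 * 244.164 * 12.063 / 7.906 = 447.06 s

447.06 s


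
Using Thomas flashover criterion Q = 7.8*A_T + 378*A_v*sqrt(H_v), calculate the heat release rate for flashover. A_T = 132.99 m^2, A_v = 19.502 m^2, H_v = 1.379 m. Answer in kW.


7.8*A_T = 1037.322
sqrt(H_v) = 1.1743
378*A_v*sqrt(H_v) = 8656.7
Q = 1037.322 + 8656.7 = 9694.0 kW

9694.0 kW


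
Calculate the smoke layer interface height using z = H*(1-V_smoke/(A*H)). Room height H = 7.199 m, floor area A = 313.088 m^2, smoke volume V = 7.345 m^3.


V/(A*H) = 0.0032588
1 - 0.0032588 = 0.99674
z = 7.199 * 0.99674 = 7.1755 m

7.1755 m


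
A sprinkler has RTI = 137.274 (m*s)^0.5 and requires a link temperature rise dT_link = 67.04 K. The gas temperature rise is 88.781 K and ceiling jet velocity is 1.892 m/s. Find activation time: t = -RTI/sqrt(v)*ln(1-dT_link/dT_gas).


dT_link/dT_gas = 0.75512
ln(1 - 0.75512) = -1.4070
t = -137.274 / sqrt(1.892) * -1.4070 = 140.41 s

140.41 s


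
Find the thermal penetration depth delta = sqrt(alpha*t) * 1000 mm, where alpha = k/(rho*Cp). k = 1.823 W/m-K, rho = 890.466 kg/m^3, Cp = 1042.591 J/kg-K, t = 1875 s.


alpha = 1.823 / (890.466 * 1042.591) = 1.9636e-06 m^2/s
alpha * t = 0.0036818
delta = sqrt(0.0036818) * 1000 = 60.678 mm

60.678 mm


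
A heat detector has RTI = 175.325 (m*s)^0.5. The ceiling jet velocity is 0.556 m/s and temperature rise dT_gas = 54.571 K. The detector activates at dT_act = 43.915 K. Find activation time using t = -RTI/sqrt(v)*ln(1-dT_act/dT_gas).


dT_act/dT_gas = 0.80473
ln(1 - 0.80473) = -1.6334
t = -175.325 / sqrt(0.556) * -1.6334 = 384.06 s

384.06 s


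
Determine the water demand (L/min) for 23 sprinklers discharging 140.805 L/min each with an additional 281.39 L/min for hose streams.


Sprinkler demand = 23 * 140.805 = 3238.515 L/min
Total = 3238.515 + 281.39 = 3519.905 L/min

3519.905 L/min


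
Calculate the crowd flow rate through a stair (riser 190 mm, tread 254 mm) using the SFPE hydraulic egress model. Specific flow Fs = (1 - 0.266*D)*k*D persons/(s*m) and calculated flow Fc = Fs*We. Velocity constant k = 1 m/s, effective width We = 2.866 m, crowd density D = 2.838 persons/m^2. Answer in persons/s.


1 - 0.266*D = 1 - 0.266*2.838 = 0.24509
Fs = 0.24509 * 1 * 2.838 = 0.69557 persons/(s*m)
Fc = 0.69557 * 2.866 = 1.9935 persons/s

1.9935 persons/s


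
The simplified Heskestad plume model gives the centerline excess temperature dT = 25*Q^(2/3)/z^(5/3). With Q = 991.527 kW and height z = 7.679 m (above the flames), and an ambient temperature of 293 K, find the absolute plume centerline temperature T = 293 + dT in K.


Q^(2/3) = 99.434
z^(5/3) = 29.889
dT = 25 * 99.434 / 29.889 = 83.170 K
T = 293 + 83.170 = 376.17 K

376.17 K


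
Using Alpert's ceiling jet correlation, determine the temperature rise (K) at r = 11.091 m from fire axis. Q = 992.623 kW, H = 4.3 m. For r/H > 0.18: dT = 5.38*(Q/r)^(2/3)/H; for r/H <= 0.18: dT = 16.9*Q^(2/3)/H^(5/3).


r/H = 11.091 / 4.3 = 2.5793
r/H > 0.18, so dT = 5.38*(Q/r)^(2/3)/H
Q/r = 89.498
(Q/r)^(2/3) = 20.008
dT = 5.38 * 20.008 / 4.3 = 25.034 K

25.034 K


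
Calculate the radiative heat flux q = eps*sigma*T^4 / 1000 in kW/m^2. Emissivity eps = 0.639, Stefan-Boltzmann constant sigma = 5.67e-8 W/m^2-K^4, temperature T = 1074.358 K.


T^4 = 1.3323e+12
q = 0.639 * 5.67e-8 * 1.3323e+12 / 1000 = 48.270 kW/m^2

48.270 kW/m^2


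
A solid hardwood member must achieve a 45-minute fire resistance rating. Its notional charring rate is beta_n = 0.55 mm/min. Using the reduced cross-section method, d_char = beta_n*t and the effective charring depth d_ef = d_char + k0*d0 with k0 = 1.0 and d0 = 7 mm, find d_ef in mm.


d_char = 0.55 * 45 = 24.75 mm
d_ef = 24.75 + 1.0*7 = 31.75 mm

31.75 mm


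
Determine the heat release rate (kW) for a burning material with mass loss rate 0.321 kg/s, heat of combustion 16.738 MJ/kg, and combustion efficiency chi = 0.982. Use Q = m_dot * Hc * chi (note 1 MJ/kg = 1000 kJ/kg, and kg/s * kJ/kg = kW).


Hc = 16.738 MJ/kg = 16.738 * 1000 kJ/kg = 16738 kJ/kg
Q = 0.321 kg/s * 16738 kJ/kg * 0.982 = 5276.2 kW

5276.2 kW


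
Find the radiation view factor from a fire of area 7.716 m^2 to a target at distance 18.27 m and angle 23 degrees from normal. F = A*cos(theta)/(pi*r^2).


cos(23 deg) = 0.92050
pi*r^2 = 1048.6
F = 7.716 * 0.92050 / 1048.6 = 0.0067732

0.0067732


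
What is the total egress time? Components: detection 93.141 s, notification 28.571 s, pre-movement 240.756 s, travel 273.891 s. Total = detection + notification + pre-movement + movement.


Total = 93.141 + 28.571 + 240.756 + 273.891 = 636.359 s

636.359 s


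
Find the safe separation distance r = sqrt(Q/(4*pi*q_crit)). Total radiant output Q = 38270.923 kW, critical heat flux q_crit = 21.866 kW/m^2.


4*pi*q_crit = 274.78
Q/(4*pi*q_crit) = 139.28
r = sqrt(139.28) = 11.802 m

11.802 m


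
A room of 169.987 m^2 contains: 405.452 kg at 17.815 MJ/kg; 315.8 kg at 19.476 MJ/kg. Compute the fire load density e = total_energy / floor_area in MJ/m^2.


Total energy = 405.452*17.815 + 315.8*19.476
= 7223.127 + 6150.521
= 13373.65 MJ
e = 13373.65 / 169.987 = 78.675 MJ/m^2

78.675 MJ/m^2


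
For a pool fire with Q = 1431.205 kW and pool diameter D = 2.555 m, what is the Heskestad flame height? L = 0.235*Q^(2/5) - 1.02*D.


Q^(2/5) = 18.293
0.235 * Q^(2/5) = 4.2988
1.02 * D = 2.6061
L = 1.6927 m

1.6927 m


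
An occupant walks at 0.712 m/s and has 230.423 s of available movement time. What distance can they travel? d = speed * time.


d = 0.712 * 230.423 = 164.06 m

164.06 m


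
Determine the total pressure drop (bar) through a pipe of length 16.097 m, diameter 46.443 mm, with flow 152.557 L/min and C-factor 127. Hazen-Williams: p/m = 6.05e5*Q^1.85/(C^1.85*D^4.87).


Q^1.85 = 10948
C^1.85 = 7799.0
D^4.87 = 1.3119e+08
p/m = 0.0064739 bar/m
p_total = 0.0064739 * 16.097 = 0.10421 bar

0.10421 bar


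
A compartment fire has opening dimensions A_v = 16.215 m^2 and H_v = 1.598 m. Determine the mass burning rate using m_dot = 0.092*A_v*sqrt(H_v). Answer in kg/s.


sqrt(H_v) = 1.2641
m_dot = 0.092 * 16.215 * 1.2641 = 1.8858 kg/s

1.8858 kg/s


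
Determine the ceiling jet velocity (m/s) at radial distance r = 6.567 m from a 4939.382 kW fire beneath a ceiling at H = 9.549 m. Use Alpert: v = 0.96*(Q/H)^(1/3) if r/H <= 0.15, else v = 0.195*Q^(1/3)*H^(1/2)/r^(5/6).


r/H = 6.567 / 9.549 = 0.68772
r/H > 0.15, so v = 0.195*Q^(1/3)*H^(1/2)/r^(5/6)
Q^(1/3) = 17.030
H^(1/2) = 3.0901
r^(5/6) = 4.7989
v = 0.195 * 17.030 * 3.0901 / 4.7989 = 2.1384 m/s

2.1384 m/s


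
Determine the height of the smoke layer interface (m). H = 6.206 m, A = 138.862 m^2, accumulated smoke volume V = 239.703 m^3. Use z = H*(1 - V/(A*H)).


V/(A*H) = 0.27815
1 - 0.27815 = 0.72185
z = 6.206 * 0.72185 = 4.4798 m

4.4798 m


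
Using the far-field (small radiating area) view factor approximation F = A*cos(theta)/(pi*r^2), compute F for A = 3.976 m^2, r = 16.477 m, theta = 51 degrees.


cos(51 deg) = 0.62932
pi*r^2 = 852.92
F = 3.976 * 0.62932 / 852.92 = 0.0029337

0.0029337


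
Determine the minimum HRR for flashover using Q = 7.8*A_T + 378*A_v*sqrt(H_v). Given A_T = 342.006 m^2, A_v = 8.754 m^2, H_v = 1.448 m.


7.8*A_T = 2667.6
sqrt(H_v) = 1.2033
378*A_v*sqrt(H_v) = 3981.8
Q = 2667.6 + 3981.8 = 6649.5 kW

6649.5 kW


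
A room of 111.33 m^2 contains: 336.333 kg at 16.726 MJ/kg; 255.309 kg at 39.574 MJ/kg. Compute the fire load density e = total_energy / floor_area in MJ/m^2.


Total energy = 336.333*16.726 + 255.309*39.574
= 5625.506 + 10103.60
= 15729.10 MJ
e = 15729.10 / 111.33 = 141.28 MJ/m^2

141.28 MJ/m^2


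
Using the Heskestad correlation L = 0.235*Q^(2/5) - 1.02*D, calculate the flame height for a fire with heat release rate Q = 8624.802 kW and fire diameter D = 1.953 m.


Q^(2/5) = 37.523
0.235 * Q^(2/5) = 8.8179
1.02 * D = 1.9921
L = 6.8259 m

6.8259 m


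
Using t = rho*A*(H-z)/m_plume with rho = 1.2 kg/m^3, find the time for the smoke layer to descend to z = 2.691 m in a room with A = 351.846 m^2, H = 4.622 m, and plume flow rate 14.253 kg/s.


H - z = 1.931 m
t = 1.2 * 351.846 * 1.931 / 14.253 = 57.202 s

57.202 s


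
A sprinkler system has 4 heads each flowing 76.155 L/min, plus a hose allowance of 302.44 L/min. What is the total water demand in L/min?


Sprinkler demand = 4 * 76.155 = 304.62 L/min
Total = 304.62 + 302.44 = 607.06 L/min

607.06 L/min


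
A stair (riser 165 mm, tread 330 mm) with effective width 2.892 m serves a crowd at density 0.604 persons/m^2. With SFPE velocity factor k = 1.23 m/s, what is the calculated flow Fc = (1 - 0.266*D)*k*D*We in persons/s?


1 - 0.266*D = 1 - 0.266*0.604 = 0.83934
Fs = 0.83934 * 1.23 * 0.604 = 0.62356 persons/(s*m)
Fc = 0.62356 * 2.892 = 1.8033 persons/s

1.8033 persons/s


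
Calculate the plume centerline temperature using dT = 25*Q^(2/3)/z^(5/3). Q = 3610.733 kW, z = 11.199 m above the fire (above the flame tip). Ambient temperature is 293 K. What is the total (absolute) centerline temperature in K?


Q^(2/3) = 235.36
z^(5/3) = 56.057
dT = 25 * 235.36 / 56.057 = 104.96 K
T = 293 + 104.96 = 397.96 K

397.96 K


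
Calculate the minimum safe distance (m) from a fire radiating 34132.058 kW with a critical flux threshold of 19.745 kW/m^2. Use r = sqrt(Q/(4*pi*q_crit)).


4*pi*q_crit = 248.12
Q/(4*pi*q_crit) = 137.56
r = sqrt(137.56) = 11.729 m

11.729 m


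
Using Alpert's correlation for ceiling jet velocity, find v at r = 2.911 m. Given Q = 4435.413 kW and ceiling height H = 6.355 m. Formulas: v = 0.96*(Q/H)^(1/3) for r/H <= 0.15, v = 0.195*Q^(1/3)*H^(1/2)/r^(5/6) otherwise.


r/H = 2.911 / 6.355 = 0.45806
r/H > 0.15, so v = 0.195*Q^(1/3)*H^(1/2)/r^(5/6)
Q^(1/3) = 16.430
H^(1/2) = 2.5209
r^(5/6) = 2.4361
v = 0.195 * 16.430 * 2.5209 / 2.4361 = 3.3154 m/s

3.3154 m/s


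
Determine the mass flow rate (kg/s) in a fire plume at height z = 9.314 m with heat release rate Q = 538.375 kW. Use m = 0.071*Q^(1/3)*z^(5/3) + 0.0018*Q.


Q^(1/3) = 8.1351
z^(5/3) = 41.231
First term = 0.071 * 8.1351 * 41.231 = 23.815
Second term = 0.0018 * 538.375 = 0.96908
m = 24.784 kg/s

24.784 kg/s


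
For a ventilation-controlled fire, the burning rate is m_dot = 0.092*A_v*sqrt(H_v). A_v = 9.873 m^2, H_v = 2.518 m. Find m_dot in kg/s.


sqrt(H_v) = 1.5868
m_dot = 0.092 * 9.873 * 1.5868 = 1.4413 kg/s

1.4413 kg/s


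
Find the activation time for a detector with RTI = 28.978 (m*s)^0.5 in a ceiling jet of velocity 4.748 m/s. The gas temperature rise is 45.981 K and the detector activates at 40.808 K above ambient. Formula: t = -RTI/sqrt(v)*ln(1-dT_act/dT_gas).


dT_act/dT_gas = 0.88750
ln(1 - 0.88750) = -2.1848
t = -28.978 / sqrt(4.748) * -2.1848 = 29.055 s

29.055 s


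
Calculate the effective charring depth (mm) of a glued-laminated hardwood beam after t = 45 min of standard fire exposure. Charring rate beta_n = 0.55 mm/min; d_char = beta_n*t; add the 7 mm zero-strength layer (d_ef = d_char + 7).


d_char = 0.55 * 45 = 24.75 mm
d_ef = 24.75 + 1.0*7 = 31.75 mm

31.75 mm


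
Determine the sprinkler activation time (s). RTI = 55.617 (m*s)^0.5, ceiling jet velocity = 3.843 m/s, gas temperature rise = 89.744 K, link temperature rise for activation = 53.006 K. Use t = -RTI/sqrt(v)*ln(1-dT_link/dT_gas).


dT_link/dT_gas = 0.59064
ln(1 - 0.59064) = -0.89315
t = -55.617 / sqrt(3.843) * -0.89315 = 25.339 s

25.339 s


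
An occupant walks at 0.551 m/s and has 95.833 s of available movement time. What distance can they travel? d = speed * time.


d = 0.551 * 95.833 = 52.804 m

52.804 m


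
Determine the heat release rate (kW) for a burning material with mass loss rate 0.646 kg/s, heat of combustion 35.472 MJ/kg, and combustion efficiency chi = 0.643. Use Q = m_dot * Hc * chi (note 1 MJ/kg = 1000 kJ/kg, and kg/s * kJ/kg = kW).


Hc = 35.472 MJ/kg = 35.472 * 1000 kJ/kg = 35472 kJ/kg
Q = 0.646 kg/s * 35472 kJ/kg * 0.643 = 14734 kW

14734 kW


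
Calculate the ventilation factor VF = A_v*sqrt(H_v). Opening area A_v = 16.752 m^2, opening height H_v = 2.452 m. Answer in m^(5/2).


sqrt(H_v) = 1.5659
VF = 16.752 * 1.5659 = 26.232 m^(5/2)

26.232 m^(5/2)


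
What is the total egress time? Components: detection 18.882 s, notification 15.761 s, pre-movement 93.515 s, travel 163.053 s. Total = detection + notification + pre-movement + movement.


Total = 18.882 + 15.761 + 93.515 + 163.053 = 291.211 s

291.211 s


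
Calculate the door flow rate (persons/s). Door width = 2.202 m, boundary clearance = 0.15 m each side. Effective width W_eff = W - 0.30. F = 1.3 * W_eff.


W_eff = 2.202 - 0.30 = 1.902 m
F = 1.3 * 1.902 = 2.4726 persons/s

2.4726 persons/s


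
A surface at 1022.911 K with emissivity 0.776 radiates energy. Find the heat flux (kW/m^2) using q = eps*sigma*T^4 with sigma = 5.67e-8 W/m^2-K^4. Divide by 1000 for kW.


T^4 = 1.0948e+12
q = 0.776 * 5.67e-8 * 1.0948e+12 / 1000 = 48.172 kW/m^2

48.172 kW/m^2


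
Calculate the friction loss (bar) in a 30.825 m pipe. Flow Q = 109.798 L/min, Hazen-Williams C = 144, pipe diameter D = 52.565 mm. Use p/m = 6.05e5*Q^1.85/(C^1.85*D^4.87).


Q^1.85 = 5958.0
C^1.85 = 9839.4
D^4.87 = 2.3977e+08
p/m = 0.0015279 bar/m
p_total = 0.0015279 * 30.825 = 0.047097 bar

0.047097 bar


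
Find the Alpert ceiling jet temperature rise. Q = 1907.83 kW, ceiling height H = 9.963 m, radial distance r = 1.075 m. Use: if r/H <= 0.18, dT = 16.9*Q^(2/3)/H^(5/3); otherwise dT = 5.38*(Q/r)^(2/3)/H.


r/H = 1.075 / 9.963 = 0.10790
r/H <= 0.18, so dT = 16.9*Q^(2/3)/H^(5/3)
Q^(2/3) = 153.82
H^(5/3) = 46.130
dT = 16.9 * 153.82 / 46.130 = 56.355 K

56.355 K


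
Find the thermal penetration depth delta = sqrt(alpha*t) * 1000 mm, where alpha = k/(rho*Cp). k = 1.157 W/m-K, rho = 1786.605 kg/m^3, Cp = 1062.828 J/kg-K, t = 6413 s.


alpha = 1.157 / (1786.605 * 1062.828) = 6.0931e-07 m^2/s
alpha * t = 0.0039075
delta = sqrt(0.0039075) * 1000 = 62.510 mm

62.510 mm


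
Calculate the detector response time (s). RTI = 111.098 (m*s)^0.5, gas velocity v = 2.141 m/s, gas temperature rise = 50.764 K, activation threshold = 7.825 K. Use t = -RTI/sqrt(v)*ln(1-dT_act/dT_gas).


dT_act/dT_gas = 0.15414
ln(1 - 0.15414) = -0.16741
t = -111.098 / sqrt(2.141) * -0.16741 = 12.711 s

12.711 s


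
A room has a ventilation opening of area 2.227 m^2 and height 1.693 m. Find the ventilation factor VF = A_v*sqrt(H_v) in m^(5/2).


sqrt(H_v) = 1.3012
VF = 2.227 * 1.3012 = 2.8977 m^(5/2)

2.8977 m^(5/2)


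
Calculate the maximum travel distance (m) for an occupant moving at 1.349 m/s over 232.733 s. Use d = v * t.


d = 1.349 * 232.733 = 313.96 m

313.96 m


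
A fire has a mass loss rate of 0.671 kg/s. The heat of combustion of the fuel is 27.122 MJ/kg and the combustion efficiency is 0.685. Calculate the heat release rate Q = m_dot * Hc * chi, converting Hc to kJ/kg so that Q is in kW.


Hc = 27.122 MJ/kg = 27.122 * 1000 kJ/kg = 27122 kJ/kg
Q = 0.671 kg/s * 27122 kJ/kg * 0.685 = 12466 kW

12466 kW


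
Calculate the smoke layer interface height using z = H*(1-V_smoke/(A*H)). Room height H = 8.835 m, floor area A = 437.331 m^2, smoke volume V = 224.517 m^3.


V/(A*H) = 0.058108
1 - 0.058108 = 0.94189
z = 8.835 * 0.94189 = 8.3216 m

8.3216 m


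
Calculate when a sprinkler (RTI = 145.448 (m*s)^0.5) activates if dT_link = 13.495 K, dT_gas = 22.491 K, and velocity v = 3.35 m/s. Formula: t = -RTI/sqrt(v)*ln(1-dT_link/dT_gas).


dT_link/dT_gas = 0.60002
ln(1 - 0.60002) = -0.91634
t = -145.448 / sqrt(3.35) * -0.91634 = 72.818 s

72.818 s


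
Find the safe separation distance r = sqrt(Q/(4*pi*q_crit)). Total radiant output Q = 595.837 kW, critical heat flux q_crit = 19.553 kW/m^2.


4*pi*q_crit = 245.71
Q/(4*pi*q_crit) = 2.4250
r = sqrt(2.4250) = 1.5572 m

1.5572 m


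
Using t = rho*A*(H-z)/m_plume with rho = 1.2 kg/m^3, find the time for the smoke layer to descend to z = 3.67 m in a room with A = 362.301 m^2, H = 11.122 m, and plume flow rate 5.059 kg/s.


H - z = 7.452 m
t = 1.2 * 362.301 * 7.452 / 5.059 = 640.41 s

640.41 s


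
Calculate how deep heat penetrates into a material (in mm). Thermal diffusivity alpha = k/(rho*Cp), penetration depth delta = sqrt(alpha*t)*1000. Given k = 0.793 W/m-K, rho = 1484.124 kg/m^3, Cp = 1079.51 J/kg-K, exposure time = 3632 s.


alpha = 0.793 / (1484.124 * 1079.51) = 4.9497e-07 m^2/s
alpha * t = 0.0017977
delta = sqrt(0.0017977) * 1000 = 42.400 mm

42.400 mm


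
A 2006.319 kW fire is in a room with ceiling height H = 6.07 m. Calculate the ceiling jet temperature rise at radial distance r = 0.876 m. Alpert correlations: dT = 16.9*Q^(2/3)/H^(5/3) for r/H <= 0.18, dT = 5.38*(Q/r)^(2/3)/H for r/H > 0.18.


r/H = 0.876 / 6.07 = 0.14432
r/H <= 0.18, so dT = 16.9*Q^(2/3)/H^(5/3)
Q^(2/3) = 159.07
H^(5/3) = 20.198
dT = 16.9 * 159.07 / 20.198 = 133.10 K

133.10 K


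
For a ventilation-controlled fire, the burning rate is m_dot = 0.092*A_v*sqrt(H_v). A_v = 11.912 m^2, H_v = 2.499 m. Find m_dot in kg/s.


sqrt(H_v) = 1.5808
m_dot = 0.092 * 11.912 * 1.5808 = 1.7324 kg/s

1.7324 kg/s


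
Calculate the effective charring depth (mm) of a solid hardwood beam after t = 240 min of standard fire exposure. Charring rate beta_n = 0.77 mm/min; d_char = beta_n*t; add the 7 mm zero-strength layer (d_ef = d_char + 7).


d_char = 0.77 * 240 = 184.8 mm
d_ef = 184.8 + 1.0*7 = 191.8 mm

191.8 mm


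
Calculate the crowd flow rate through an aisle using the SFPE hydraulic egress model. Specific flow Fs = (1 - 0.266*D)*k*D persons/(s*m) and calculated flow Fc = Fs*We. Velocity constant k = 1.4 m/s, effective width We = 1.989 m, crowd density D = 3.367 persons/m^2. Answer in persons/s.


1 - 0.266*D = 1 - 0.266*3.367 = 0.10438
Fs = 0.10438 * 1.4 * 3.367 = 0.49202 persons/(s*m)
Fc = 0.49202 * 1.989 = 0.97862 persons/s

0.97862 persons/s


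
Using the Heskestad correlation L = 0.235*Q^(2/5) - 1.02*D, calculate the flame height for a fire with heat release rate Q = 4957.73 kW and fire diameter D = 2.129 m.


Q^(2/5) = 30.069
0.235 * Q^(2/5) = 7.0661
1.02 * D = 2.1716
L = 4.8945 m

4.8945 m


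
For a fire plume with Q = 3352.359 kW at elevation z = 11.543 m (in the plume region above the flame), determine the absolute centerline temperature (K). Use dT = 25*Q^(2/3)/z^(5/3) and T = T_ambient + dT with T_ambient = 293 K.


Q^(2/3) = 223.99
z^(5/3) = 58.956
dT = 25 * 223.99 / 58.956 = 94.982 K
T = 293 + 94.982 = 387.98 K

387.98 K


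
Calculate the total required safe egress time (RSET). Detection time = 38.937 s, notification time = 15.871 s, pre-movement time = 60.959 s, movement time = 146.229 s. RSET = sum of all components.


Total = 38.937 + 15.871 + 60.959 + 146.229 = 261.996 s

261.996 s


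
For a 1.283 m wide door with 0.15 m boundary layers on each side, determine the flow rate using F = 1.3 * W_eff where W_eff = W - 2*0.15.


W_eff = 1.283 - 0.30 = 0.983 m
F = 1.3 * 0.983 = 1.2779 persons/s

1.2779 persons/s


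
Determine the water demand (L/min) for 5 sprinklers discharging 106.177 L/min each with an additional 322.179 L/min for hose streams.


Sprinkler demand = 5 * 106.177 = 530.885 L/min
Total = 530.885 + 322.179 = 853.064 L/min

853.064 L/min


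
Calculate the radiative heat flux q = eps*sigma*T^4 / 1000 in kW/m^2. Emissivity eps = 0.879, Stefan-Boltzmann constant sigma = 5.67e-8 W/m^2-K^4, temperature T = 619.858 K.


T^4 = 1.4763e+11
q = 0.879 * 5.67e-8 * 1.4763e+11 / 1000 = 7.3577 kW/m^2

7.3577 kW/m^2


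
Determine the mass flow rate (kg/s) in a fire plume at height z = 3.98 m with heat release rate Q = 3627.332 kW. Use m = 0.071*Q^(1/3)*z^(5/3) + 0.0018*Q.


Q^(1/3) = 15.365
z^(5/3) = 9.9955
First term = 0.071 * 15.365 * 9.9955 = 10.904
Second term = 0.0018 * 3627.332 = 6.5292
m = 17.433 kg/s

17.433 kg/s


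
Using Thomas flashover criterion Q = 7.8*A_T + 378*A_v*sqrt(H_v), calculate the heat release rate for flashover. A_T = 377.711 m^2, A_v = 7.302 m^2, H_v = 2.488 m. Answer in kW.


7.8*A_T = 2946.1
sqrt(H_v) = 1.5773
378*A_v*sqrt(H_v) = 4353.7
Q = 2946.1 + 4353.7 = 7299.8 kW

7299.8 kW


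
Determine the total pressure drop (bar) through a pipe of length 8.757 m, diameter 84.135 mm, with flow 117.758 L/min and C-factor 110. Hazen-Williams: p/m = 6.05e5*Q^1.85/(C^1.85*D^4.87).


Q^1.85 = 6781.6
C^1.85 = 5978.3
D^4.87 = 2.3694e+09
p/m = 0.00028965 bar/m
p_total = 0.00028965 * 8.757 = 0.0025365 bar

0.0025365 bar


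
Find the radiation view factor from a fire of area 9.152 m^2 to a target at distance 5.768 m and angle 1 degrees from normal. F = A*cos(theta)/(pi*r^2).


cos(1 deg) = 0.99985
pi*r^2 = 104.52
F = 9.152 * 0.99985 / 104.52 = 0.087549

0.087549


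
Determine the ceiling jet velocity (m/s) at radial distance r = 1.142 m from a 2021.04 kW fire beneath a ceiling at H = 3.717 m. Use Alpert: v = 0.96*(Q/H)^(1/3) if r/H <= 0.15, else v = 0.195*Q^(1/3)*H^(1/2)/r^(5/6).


r/H = 1.142 / 3.717 = 0.30724
r/H > 0.15, so v = 0.195*Q^(1/3)*H^(1/2)/r^(5/6)
Q^(1/3) = 12.643
H^(1/2) = 1.9280
r^(5/6) = 1.1170
v = 0.195 * 12.643 * 1.9280 / 1.1170 = 4.2553 m/s

4.2553 m/s


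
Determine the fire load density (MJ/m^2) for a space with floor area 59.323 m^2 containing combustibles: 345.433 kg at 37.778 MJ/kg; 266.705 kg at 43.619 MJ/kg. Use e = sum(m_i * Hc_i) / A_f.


Total energy = 345.433*37.778 + 266.705*43.619
= 13049.77 + 11633.41
= 24683.17 MJ
e = 24683.17 / 59.323 = 416.08 MJ/m^2

416.08 MJ/m^2


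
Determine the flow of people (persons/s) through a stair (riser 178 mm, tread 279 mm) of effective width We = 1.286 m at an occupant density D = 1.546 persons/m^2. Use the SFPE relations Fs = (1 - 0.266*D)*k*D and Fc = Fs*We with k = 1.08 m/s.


1 - 0.266*D = 1 - 0.266*1.546 = 0.58876
Fs = 0.58876 * 1.08 * 1.546 = 0.98305 persons/(s*m)
Fc = 0.98305 * 1.286 = 1.2642 persons/s

1.2642 persons/s


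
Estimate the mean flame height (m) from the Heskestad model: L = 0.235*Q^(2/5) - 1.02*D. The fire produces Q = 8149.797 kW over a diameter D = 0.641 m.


Q^(2/5) = 36.682
0.235 * Q^(2/5) = 8.6204
1.02 * D = 0.65382
L = 7.9666 m

7.9666 m


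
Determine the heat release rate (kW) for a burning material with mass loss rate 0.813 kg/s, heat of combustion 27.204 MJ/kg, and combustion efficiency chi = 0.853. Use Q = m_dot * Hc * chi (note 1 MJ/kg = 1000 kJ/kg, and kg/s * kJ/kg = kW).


Hc = 27.204 MJ/kg = 27.204 * 1000 kJ/kg = 27204 kJ/kg
Q = 0.813 kg/s * 27204 kJ/kg * 0.853 = 18866 kW

18866 kW


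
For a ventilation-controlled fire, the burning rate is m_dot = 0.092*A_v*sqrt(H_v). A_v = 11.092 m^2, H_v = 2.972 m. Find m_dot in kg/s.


sqrt(H_v) = 1.7239
m_dot = 0.092 * 11.092 * 1.7239 = 1.7592 kg/s

1.7592 kg/s


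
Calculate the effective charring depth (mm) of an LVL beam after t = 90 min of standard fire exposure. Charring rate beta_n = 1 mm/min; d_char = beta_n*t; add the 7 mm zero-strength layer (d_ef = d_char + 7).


d_char = 1 * 90 = 90 mm
d_ef = 90 + 1.0*7 = 97 mm

97 mm


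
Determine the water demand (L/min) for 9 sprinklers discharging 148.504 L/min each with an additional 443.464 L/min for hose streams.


Sprinkler demand = 9 * 148.504 = 1336.536 L/min
Total = 1336.536 + 443.464 = 1780 L/min

1780 L/min


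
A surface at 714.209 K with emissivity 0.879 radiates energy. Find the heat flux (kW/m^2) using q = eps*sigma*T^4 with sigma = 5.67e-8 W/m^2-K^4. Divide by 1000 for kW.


T^4 = 2.6020e+11
q = 0.879 * 5.67e-8 * 2.6020e+11 / 1000 = 12.968 kW/m^2

12.968 kW/m^2


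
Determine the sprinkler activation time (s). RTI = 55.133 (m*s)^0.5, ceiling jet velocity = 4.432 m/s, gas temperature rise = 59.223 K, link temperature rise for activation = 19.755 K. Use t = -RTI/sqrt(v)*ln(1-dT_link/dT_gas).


dT_link/dT_gas = 0.33357
ln(1 - 0.33357) = -0.40582
t = -55.133 / sqrt(4.432) * -0.40582 = 10.628 s

10.628 s


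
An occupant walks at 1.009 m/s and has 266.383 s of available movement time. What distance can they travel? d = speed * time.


d = 1.009 * 266.383 = 268.78 m

268.78 m


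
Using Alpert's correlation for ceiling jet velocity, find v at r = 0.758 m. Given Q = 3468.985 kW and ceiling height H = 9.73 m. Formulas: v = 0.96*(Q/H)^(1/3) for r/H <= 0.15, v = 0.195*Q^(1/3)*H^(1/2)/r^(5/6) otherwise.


r/H = 0.758 / 9.73 = 0.077903
r/H <= 0.15, so v = 0.96*(Q/H)^(1/3)
Q/H = 356.52
(Q/H)^(1/3) = 7.0908
v = 0.96 * 7.0908 = 6.8072 m/s

6.8072 m/s


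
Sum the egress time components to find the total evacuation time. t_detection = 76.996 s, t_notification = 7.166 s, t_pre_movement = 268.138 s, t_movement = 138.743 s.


Total = 76.996 + 7.166 + 268.138 + 138.743 = 491.043 s

491.043 s


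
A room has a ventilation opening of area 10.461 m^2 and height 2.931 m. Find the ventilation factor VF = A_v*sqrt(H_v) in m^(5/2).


sqrt(H_v) = 1.7120
VF = 10.461 * 1.7120 = 17.909 m^(5/2)

17.909 m^(5/2)


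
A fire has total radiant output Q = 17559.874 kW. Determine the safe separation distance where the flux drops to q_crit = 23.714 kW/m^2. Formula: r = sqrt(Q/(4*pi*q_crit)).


4*pi*q_crit = 298.00
Q/(4*pi*q_crit) = 58.926
r = sqrt(58.926) = 7.6763 m

7.6763 m


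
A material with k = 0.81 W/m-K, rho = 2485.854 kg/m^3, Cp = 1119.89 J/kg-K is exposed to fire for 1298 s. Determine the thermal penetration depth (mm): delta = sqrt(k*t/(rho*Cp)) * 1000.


alpha = 0.81 / (2485.854 * 1119.89) = 2.9096e-07 m^2/s
alpha * t = 0.00037767
delta = sqrt(0.00037767) * 1000 = 19.434 mm

19.434 mm


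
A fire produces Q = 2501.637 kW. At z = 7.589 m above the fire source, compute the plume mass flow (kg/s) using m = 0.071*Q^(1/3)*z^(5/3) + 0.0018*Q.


Q^(1/3) = 13.575
z^(5/3) = 29.307
First term = 0.071 * 13.575 * 29.307 = 28.247
Second term = 0.0018 * 2501.637 = 4.5029
m = 32.750 kg/s

32.750 kg/s


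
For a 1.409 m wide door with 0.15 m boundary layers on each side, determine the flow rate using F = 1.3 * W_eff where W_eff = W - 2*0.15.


W_eff = 1.409 - 0.30 = 1.109 m
F = 1.3 * 1.109 = 1.4417 persons/s

1.4417 persons/s
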